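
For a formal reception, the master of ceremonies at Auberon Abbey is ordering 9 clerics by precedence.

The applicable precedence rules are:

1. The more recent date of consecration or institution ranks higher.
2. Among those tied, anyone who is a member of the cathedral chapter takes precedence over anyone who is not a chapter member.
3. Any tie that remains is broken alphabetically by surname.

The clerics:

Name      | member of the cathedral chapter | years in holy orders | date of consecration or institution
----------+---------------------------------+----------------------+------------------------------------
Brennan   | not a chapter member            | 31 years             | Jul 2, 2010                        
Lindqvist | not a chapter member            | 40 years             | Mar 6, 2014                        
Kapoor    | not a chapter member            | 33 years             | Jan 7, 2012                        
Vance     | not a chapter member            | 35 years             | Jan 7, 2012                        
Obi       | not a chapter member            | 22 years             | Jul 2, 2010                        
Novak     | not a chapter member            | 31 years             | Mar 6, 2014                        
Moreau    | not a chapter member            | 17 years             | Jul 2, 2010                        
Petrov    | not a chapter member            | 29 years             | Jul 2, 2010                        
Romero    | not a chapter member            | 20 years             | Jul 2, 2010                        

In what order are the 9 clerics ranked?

Lindqvist, Novak, Kapoor, Vance, Brennan, Moreau, Obi, Petrov, Romero

By date of consecration or institution (later first): Lindqvist and Novak (both Mar 6, 2014); then Kapoor and Vance (both Jan 7, 2012); then Brennan, Moreau, Obi, Petrov and Romero (each Jul 2, 2010).
Lindqvist and Novak are each not a chapter member, so the next rule applies.
Among Lindqvist and Novak, alphabetically by surname: Lindqvist before Novak.
Kapoor and Vance are each not a chapter member, so the next rule applies.
Among Kapoor and Vance, alphabetically by surname: Kapoor before Vance.
Brennan, Moreau, Obi, Petrov and Romero are each not a chapter member, so the next rule applies.
Among Brennan, Moreau, Obi, Petrov and Romero, alphabetically by surname: Brennan before Moreau before Obi before Petrov before Romero.
Full order: Lindqvist, Novak, Kapoor, Vance, Brennan, Moreau, Obi, Petrov, Romero.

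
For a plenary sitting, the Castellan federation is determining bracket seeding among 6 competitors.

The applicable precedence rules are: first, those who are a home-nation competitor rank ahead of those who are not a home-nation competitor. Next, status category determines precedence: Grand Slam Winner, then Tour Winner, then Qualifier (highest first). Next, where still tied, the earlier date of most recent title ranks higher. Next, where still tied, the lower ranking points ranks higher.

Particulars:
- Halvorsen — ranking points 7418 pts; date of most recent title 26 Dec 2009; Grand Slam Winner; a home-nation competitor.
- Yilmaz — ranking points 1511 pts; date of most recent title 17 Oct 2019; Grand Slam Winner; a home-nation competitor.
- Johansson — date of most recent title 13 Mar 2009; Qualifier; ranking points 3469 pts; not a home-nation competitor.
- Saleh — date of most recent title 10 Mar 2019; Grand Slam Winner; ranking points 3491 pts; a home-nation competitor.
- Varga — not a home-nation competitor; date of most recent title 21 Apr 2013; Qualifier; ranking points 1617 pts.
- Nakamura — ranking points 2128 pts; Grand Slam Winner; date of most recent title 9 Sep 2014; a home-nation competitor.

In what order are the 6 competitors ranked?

Halvorsen, Nakamura, Saleh, Yilmaz, Johansson, Varga

By the first rule: Halvorsen, Nakamura, Saleh and Yilmaz (each a home-nation competitor); then Johansson and Varga (both not a home-nation competitor).
Halvorsen, Nakamura, Saleh and Yilmaz are each Grand Slam Winner, so the next rule applies.
Among Halvorsen, Nakamura, Saleh and Yilmaz, by date of most recent title (earlier first): Halvorsen (26 Dec 2009) before Nakamura (9 Sep 2014) before Saleh (10 Mar 2019) before Yilmaz (17 Oct 2019).
Johansson and Varga are each Qualifier, so the next rule applies.
Among Johansson and Varga, by date of most recent title (earlier first): Johansson (13 Mar 2009) before Varga (21 Apr 2013).
Full order: Halvorsen, Nakamura, Saleh, Yilmaz, Johansson, Varga.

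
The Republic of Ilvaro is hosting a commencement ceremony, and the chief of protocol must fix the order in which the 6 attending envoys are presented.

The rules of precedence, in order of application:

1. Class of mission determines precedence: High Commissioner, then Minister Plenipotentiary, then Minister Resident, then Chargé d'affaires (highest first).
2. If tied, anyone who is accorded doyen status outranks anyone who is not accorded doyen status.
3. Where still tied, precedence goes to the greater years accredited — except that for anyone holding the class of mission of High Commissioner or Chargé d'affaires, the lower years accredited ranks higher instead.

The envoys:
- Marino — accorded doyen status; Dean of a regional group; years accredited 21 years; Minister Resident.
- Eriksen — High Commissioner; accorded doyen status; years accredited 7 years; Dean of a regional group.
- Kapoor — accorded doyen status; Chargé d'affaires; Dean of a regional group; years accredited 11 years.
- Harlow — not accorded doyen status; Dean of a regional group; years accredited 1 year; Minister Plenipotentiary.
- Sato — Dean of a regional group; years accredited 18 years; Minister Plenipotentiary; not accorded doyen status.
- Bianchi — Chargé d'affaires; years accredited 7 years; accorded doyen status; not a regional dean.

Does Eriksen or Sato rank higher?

Eriksen

By class of mission: Eriksen (High Commissioner); then Sato and Harlow (Minister Plenipotentiary); then Marino (Minister Resident); then Bianchi and Kapoor (Chargé d'affaires).
Sato and Harlow are each not accorded doyen status, so the next rule applies.
Among Sato and Harlow, by years accredited (higher first): Sato (18 years) before Harlow (1 year).
Bianchi and Kapoor are each accorded doyen status, so the next rule applies.
Among Bianchi and Kapoor, by years accredited (lower first) (reversed rule for this group): Bianchi (7 years) before Kapoor (11 years).
So Eriksen takes precedence.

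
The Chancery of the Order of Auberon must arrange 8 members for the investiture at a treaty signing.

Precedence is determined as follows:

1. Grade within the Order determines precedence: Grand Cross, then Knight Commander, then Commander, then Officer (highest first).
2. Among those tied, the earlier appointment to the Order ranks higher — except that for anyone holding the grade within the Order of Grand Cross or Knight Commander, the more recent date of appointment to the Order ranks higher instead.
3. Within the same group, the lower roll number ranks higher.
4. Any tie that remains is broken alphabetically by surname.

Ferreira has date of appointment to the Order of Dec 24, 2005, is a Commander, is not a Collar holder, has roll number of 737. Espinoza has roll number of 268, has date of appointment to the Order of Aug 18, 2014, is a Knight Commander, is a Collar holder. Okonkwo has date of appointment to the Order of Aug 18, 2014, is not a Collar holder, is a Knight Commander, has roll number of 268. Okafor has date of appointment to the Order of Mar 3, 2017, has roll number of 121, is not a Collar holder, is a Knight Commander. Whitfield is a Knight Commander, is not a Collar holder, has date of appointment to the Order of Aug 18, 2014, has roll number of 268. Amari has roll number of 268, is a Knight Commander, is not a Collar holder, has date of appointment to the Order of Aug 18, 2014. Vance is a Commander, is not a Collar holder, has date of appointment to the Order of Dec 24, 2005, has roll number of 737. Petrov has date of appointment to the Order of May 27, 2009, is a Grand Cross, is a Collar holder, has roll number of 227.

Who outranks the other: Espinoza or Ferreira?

By grade within the Order: Petrov (Grand Cross); then Okafor, Amari, Espinoza, Okonkwo and Whitfield (Knight Commander); then Ferreira and Vance (Commander).
Among Okafor, Amari, Espinoza, Okonkwo and Whitfield, by date of appointment to the Order (later first) (reversed rule for this group): Okafor (Mar 3, 2017) before Amari, Espinoza, Okonkwo and Whitfield (Aug 18, 2014).
Amari, Espinoza, Okonkwo and Whitfield all have roll number 268, so the next rule applies.
Among Amari, Espinoza, Okonkwo and Whitfield, alphabetically by surname: Amari before Espinoza before Okonkwo before Whitfield.
Ferreira and Vance both have date of appointment to the Order Dec 24, 2005, so the next rule applies.
Ferreira and Vance both have roll number 737, so the next rule applies.
Among Ferreira and Vance, alphabetically by surname: Ferreira before Vance.
So Espinoza takes precedence.

Espinoza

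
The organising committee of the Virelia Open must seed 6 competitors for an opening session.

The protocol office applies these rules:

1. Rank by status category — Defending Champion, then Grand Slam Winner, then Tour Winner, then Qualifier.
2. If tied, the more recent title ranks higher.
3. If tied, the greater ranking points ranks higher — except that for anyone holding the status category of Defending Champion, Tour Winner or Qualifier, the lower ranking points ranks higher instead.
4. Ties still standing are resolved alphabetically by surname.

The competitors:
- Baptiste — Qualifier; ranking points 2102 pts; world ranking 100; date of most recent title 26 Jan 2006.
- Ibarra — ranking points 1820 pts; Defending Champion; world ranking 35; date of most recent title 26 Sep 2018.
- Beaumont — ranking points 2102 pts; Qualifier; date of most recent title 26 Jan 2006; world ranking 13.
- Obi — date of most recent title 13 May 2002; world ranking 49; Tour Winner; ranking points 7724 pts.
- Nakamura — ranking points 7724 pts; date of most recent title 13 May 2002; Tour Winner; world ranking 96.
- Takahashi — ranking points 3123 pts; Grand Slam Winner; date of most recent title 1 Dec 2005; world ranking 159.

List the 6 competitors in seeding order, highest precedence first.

By status category: Ibarra (Defending Champion); then Takahashi (Grand Slam Winner); then Nakamura and Obi (Tour Winner); then Baptiste and Beaumont (Qualifier).
Nakamura and Obi both have date of most recent title 13 May 2002, so the next rule applies.
Nakamura and Obi both have ranking points 7724 pts, so the next rule applies.
Among Nakamura and Obi, alphabetically by surname: Nakamura before Obi.
Baptiste and Beaumont both have date of most recent title 26 Jan 2006, so the next rule applies.
Baptiste and Beaumont both have ranking points 2102 pts, so the next rule applies.
Among Baptiste and Beaumont, alphabetically by surname: Baptiste before Beaumont.
Full order: Ibarra, Takahashi, Nakamura, Obi, Baptiste, Beaumont.

Ibarra, Takahashi, Nakamura, Obi, Baptiste, Beaumont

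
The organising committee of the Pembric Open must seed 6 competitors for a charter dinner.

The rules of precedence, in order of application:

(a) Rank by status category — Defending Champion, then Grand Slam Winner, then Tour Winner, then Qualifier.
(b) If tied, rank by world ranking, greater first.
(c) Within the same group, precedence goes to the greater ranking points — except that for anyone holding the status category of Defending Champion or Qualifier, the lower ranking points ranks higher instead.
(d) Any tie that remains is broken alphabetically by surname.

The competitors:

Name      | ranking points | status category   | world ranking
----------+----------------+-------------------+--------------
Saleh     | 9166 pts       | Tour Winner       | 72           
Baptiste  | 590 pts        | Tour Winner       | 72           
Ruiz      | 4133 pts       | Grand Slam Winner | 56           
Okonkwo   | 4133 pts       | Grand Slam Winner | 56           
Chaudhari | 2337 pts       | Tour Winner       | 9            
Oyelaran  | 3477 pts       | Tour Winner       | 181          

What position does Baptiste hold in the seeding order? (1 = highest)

By status category: Okonkwo and Ruiz (Grand Slam Winner); then Oyelaran, Saleh, Baptiste and Chaudhari (Tour Winner).
Okonkwo and Ruiz both have world ranking 56, so the next rule applies.
Okonkwo and Ruiz both have ranking points 4133 pts, so the next rule applies.
Among Okonkwo and Ruiz, alphabetically by surname: Okonkwo before Ruiz.
Among Oyelaran, Saleh, Baptiste and Chaudhari, by world ranking (higher first): Oyelaran (181) before Saleh and Baptiste (72) before Chaudhari (9).
Among Saleh and Baptiste, by ranking points (higher first): Saleh (9166 pts) before Baptiste (590 pts).
Order: Okonkwo, Ruiz, Oyelaran, Saleh, Baptiste, Chaudhari. So position 5.

5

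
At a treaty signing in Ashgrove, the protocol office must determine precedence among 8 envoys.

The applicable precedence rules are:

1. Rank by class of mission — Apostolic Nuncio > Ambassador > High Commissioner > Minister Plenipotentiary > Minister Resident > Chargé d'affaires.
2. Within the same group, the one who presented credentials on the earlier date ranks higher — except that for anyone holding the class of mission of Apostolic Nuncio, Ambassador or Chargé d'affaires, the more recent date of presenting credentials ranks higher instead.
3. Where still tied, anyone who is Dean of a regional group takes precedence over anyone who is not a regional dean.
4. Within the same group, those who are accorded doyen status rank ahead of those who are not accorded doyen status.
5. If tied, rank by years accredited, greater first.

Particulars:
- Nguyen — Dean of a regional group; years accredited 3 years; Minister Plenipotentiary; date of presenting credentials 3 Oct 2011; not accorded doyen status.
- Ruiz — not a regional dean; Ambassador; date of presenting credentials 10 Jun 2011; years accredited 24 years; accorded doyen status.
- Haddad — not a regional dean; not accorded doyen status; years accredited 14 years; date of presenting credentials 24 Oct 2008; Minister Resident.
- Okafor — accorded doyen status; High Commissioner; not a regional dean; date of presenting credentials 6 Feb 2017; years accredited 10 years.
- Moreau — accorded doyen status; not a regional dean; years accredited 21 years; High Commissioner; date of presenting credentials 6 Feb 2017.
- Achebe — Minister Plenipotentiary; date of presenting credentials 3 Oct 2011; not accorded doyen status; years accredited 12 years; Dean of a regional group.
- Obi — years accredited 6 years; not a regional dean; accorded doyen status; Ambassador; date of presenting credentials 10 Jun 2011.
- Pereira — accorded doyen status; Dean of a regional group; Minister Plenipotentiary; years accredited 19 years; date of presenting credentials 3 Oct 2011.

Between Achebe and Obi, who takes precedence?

By class of mission: Ruiz and Obi (Ambassador); then Moreau and Okafor (High Commissioner); then Pereira, Achebe and Nguyen (Minister Plenipotentiary); then Haddad (Minister Resident).
Ruiz and Obi both have date of presenting credentials 10 Jun 2011, so the next rule applies.
Ruiz and Obi are each not a regional dean, so the next rule applies.
Ruiz and Obi are each accorded doyen status, so the next rule applies.
Among Ruiz and Obi, by years accredited (higher first): Ruiz (24 years) before Obi (6 years).
Moreau and Okafor both have date of presenting credentials 6 Feb 2017, so the next rule applies.
Moreau and Okafor are each not a regional dean, so the next rule applies.
Moreau and Okafor are each accorded doyen status, so the next rule applies.
Among Moreau and Okafor, by years accredited (higher first): Moreau (21 years) before Okafor (10 years).
Pereira, Achebe and Nguyen all have date of presenting credentials 3 Oct 2011, so the next rule applies.
Pereira, Achebe and Nguyen are each Dean of a regional group, so the next rule applies.
Among Pereira, Achebe and Nguyen, accorded doyen status before not accorded doyen status: Pereira (accorded doyen status) before Achebe and Nguyen (not accorded doyen status).
Among Achebe and Nguyen, by years accredited (higher first): Achebe (12 years) before Nguyen (3 years).
So Obi takes precedence.

Obi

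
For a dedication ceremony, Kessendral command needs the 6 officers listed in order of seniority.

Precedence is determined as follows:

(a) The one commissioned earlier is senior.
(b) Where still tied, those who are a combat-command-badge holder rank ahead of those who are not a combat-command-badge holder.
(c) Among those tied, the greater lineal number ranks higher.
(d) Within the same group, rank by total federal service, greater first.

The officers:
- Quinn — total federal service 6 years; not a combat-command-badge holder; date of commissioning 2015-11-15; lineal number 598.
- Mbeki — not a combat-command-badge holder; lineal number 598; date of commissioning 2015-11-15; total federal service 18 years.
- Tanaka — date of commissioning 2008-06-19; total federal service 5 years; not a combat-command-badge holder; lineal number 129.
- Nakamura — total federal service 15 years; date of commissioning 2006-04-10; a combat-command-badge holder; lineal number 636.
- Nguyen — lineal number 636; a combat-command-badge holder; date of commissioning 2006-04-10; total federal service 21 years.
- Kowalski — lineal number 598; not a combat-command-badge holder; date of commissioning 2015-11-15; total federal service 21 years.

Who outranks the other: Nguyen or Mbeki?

By date of commissioning (earlier first): Nguyen and Nakamura (both 2006-04-10); then Tanaka (2008-06-19); then Kowalski, Mbeki and Quinn (each 2015-11-15).
Nguyen and Nakamura are each a combat-command-badge holder, so the next rule applies.
Nguyen and Nakamura both have lineal number 636, so the next rule applies.
Among Nguyen and Nakamura, by total federal service (higher first): Nguyen (21 years) before Nakamura (15 years).
Kowalski, Mbeki and Quinn are each not a combat-command-badge holder, so the next rule applies.
Kowalski, Mbeki and Quinn all have lineal number 598, so the next rule applies.
Among Kowalski, Mbeki and Quinn, by total federal service (higher first): Kowalski (21 years) before Mbeki (18 years) before Quinn (6 years).
So Nguyen takes precedence.

Nguyen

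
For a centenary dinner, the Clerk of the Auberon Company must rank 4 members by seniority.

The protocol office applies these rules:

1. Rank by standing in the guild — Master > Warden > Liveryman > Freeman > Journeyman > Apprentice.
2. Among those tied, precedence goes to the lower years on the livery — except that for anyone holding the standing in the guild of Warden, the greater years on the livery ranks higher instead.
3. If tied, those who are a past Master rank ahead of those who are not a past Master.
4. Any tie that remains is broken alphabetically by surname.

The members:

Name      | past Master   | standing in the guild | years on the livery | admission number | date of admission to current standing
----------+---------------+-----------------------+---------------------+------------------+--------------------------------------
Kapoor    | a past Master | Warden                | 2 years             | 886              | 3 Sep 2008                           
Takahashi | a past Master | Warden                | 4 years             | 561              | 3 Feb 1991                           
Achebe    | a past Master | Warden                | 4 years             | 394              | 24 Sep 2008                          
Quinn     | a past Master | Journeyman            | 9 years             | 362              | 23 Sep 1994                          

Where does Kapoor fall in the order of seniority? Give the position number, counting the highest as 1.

By standing in the guild: Achebe, Takahashi and Kapoor (Warden); then Quinn (Journeyman).
Among Achebe, Takahashi and Kapoor, by years on the livery (higher first) (reversed rule for this group): Achebe and Takahashi (4 years) before Kapoor (2 years).
Achebe and Takahashi are each a past Master, so the next rule applies.
Among Achebe and Takahashi, alphabetically by surname: Achebe before Takahashi.
Order: Achebe, Takahashi, Kapoor, Quinn. So position 3.

3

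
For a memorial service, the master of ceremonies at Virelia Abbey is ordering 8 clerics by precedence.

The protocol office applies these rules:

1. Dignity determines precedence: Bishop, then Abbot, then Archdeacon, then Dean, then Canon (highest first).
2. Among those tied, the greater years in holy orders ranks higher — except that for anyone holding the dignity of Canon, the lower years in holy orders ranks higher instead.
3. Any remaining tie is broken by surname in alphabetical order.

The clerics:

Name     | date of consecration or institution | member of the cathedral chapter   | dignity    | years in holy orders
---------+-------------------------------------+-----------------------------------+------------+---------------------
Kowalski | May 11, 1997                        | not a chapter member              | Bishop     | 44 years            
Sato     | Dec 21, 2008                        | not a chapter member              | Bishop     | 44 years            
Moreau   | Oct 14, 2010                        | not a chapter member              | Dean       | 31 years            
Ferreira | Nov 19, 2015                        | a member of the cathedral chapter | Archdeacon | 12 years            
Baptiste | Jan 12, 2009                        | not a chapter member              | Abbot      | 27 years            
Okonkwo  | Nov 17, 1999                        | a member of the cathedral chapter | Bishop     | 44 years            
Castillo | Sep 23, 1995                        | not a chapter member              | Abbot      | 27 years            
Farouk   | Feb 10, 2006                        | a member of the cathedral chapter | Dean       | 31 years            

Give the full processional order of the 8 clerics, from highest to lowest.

Kowalski, Okonkwo, Sato, Baptiste, Castillo, Ferreira, Farouk, Moreau

By dignity: Kowalski, Okonkwo and Sato (Bishop); then Baptiste and Castillo (Abbot); then Ferreira (Archdeacon); then Farouk and Moreau (Dean).
Kowalski, Okonkwo and Sato all have years in holy orders 44 years, so the next rule applies.
Among Kowalski, Okonkwo and Sato, alphabetically by surname: Kowalski before Okonkwo before Sato.
Baptiste and Castillo both have years in holy orders 27 years, so the next rule applies.
Among Baptiste and Castillo, alphabetically by surname: Baptiste before Castillo.
Farouk and Moreau both have years in holy orders 31 years, so the next rule applies.
Among Farouk and Moreau, alphabetically by surname: Farouk before Moreau.
Full order: Kowalski, Okonkwo, Sato, Baptiste, Castillo, Ferreira, Farouk, Moreau.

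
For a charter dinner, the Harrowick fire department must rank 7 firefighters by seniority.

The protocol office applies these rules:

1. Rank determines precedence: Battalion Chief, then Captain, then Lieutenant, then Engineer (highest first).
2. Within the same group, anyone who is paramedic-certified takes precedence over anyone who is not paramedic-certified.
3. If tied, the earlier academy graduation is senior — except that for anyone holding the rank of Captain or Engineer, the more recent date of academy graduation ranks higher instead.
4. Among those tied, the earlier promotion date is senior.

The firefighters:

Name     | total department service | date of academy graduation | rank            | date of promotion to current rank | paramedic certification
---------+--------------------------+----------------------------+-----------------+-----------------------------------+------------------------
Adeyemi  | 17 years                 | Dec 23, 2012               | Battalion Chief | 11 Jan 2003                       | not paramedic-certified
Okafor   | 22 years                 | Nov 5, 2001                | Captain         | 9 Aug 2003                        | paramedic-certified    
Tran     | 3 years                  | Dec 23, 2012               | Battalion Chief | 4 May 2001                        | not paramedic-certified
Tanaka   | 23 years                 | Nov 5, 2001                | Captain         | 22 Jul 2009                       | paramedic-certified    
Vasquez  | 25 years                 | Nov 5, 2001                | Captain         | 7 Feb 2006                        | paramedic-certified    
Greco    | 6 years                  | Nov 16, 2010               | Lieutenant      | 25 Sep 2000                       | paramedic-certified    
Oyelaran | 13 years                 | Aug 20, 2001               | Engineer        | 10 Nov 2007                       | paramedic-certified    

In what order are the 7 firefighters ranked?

By rank: Tran and Adeyemi (Battalion Chief); then Okafor, Vasquez and Tanaka (Captain); then Greco (Lieutenant); then Oyelaran (Engineer).
Tran and Adeyemi are each not paramedic-certified, so the next rule applies.
Tran and Adeyemi both have date of academy graduation Dec 23, 2012, so the next rule applies.
Among Tran and Adeyemi, by date of promotion to current rank (earlier first): Tran (4 May 2001) before Adeyemi (11 Jan 2003).
Okafor, Vasquez and Tanaka are each paramedic-certified, so the next rule applies.
Okafor, Vasquez and Tanaka all have date of academy graduation Nov 5, 2001, so the next rule applies.
Among Okafor, Vasquez and Tanaka, by date of promotion to current rank (earlier first): Okafor (9 Aug 2003) before Vasquez (7 Feb 2006) before Tanaka (22 Jul 2009).
Full order: Tran, Adeyemi, Okafor, Vasquez, Tanaka, Greco, Oyelaran.

Tran, Adeyemi, Okafor, Vasquez, Tanaka, Greco, Oyelaran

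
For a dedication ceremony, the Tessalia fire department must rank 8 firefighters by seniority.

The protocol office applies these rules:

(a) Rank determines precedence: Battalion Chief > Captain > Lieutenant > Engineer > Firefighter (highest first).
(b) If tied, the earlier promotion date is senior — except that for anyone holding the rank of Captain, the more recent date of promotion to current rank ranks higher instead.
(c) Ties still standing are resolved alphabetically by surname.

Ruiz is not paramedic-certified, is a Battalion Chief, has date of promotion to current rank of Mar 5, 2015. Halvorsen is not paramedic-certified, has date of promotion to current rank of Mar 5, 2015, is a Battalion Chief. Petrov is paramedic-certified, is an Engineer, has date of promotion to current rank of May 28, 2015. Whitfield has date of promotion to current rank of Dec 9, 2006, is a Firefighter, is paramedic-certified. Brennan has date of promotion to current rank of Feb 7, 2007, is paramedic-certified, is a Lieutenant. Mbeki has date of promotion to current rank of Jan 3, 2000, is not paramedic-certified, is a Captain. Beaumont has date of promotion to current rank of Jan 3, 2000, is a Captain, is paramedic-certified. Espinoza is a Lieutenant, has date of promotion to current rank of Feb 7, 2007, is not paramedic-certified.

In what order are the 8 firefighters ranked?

Halvorsen, Ruiz, Beaumont, Mbeki, Brennan, Espinoza, Petrov, Whitfield

By rank: Halvorsen and Ruiz (Battalion Chief); then Beaumont and Mbeki (Captain); then Brennan and Espinoza (Lieutenant); then Petrov (Engineer); then Whitfield (Firefighter).
Halvorsen and Ruiz both have date of promotion to current rank Mar 5, 2015, so the next rule applies.
Among Halvorsen and Ruiz, alphabetically by surname: Halvorsen before Ruiz.
Beaumont and Mbeki both have date of promotion to current rank Jan 3, 2000, so the next rule applies.
Among Beaumont and Mbeki, alphabetically by surname: Beaumont before Mbeki.
Brennan and Espinoza both have date of promotion to current rank Feb 7, 2007, so the next rule applies.
Among Brennan and Espinoza, alphabetically by surname: Brennan before Espinoza.
Full order: Halvorsen, Ruiz, Beaumont, Mbeki, Brennan, Espinoza, Petrov, Whitfield.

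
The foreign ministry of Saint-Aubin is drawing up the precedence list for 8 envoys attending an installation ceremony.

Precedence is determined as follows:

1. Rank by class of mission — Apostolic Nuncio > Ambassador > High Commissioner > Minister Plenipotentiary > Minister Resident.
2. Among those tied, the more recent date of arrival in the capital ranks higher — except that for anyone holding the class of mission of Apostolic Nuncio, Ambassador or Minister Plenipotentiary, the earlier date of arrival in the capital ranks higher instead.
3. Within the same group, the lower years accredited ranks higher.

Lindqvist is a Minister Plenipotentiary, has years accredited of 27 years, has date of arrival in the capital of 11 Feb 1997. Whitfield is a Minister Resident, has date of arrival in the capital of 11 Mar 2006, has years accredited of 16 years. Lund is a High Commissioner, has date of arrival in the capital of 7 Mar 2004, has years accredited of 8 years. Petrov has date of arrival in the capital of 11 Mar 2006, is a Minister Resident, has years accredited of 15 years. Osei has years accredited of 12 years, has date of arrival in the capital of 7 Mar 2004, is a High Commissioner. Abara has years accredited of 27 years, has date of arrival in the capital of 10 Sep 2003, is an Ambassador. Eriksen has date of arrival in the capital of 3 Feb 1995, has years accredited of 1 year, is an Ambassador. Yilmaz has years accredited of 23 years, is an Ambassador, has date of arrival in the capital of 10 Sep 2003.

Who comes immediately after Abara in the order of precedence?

By class of mission: Eriksen, Yilmaz and Abara (Ambassador); then Lund and Osei (High Commissioner); then Lindqvist (Minister Plenipotentiary); then Petrov and Whitfield (Minister Resident).
Among Eriksen, Yilmaz and Abara, by date of arrival in the capital (earlier first) (reversed rule for this group): Eriksen (3 Feb 1995) before Yilmaz and Abara (10 Sep 2003).
Among Yilmaz and Abara, by years accredited (lower first): Yilmaz (23 years) before Abara (27 years).
Lund and Osei both have date of arrival in the capital 7 Mar 2004, so the next rule applies.
Among Lund and Osei, by years accredited (lower first): Lund (8 years) before Osei (12 years).
Petrov and Whitfield both have date of arrival in the capital 11 Mar 2006, so the next rule applies.
Among Petrov and Whitfield, by years accredited (lower first): Petrov (15 years) before Whitfield (16 years).
Order: Eriksen, Yilmaz, Abara, Lund, Osei, Lindqvist, Petrov, Whitfield.

Lund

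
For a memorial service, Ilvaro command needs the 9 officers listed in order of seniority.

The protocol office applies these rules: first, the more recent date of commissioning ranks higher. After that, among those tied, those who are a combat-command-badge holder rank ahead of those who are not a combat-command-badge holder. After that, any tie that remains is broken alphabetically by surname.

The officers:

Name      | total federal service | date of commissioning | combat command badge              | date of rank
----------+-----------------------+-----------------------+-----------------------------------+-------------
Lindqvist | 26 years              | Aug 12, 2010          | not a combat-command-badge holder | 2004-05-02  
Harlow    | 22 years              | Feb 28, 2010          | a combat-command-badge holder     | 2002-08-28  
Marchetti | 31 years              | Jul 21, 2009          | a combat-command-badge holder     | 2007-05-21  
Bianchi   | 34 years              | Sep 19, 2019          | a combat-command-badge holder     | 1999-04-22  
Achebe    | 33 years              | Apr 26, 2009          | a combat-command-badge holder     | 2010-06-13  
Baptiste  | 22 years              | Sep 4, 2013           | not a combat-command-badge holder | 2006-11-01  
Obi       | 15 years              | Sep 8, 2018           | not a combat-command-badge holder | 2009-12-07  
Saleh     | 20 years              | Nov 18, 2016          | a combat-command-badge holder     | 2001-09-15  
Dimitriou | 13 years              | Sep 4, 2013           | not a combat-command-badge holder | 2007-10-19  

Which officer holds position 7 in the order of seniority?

Harlow

By date of commissioning (later first): Bianchi (Sep 19, 2019); then Obi (Sep 8, 2018); then Saleh (Nov 18, 2016); then Baptiste and Dimitriou (both Sep 4, 2013); then Lindqvist (Aug 12, 2010); then Harlow (Feb 28, 2010); then Marchetti (Jul 21, 2009); then Achebe (Apr 26, 2009).
Baptiste and Dimitriou are each not a combat-command-badge holder, so the next rule applies.
Among Baptiste and Dimitriou, alphabetically by surname: Baptiste before Dimitriou.
Order: Bianchi, Obi, Saleh, Baptiste, Dimitriou, Lindqvist, Harlow, Marchetti, Achebe.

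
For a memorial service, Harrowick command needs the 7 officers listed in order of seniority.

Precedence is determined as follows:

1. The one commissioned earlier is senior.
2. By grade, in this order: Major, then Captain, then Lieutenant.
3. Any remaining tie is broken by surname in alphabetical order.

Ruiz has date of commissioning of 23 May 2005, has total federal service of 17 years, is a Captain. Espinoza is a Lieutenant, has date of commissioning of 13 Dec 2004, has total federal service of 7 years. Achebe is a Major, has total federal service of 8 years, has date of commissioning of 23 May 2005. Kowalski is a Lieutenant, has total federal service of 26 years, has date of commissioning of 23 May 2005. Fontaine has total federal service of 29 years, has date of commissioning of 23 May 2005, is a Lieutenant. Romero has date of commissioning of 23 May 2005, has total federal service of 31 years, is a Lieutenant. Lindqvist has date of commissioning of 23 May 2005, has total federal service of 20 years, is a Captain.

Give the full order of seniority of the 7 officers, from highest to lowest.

Espinoza, Achebe, Lindqvist, Ruiz, Fontaine, Kowalski, Romero

By date of commissioning (earlier first): Espinoza (13 Dec 2004); then Achebe, Lindqvist, Ruiz, Fontaine, Kowalski and Romero (each 23 May 2005).
Among Achebe, Lindqvist, Ruiz, Fontaine, Kowalski and Romero, by grade: Achebe (Major) before Lindqvist and Ruiz (Captain) before Fontaine, Kowalski and Romero (Lieutenant).
Among Lindqvist and Ruiz, alphabetically by surname: Lindqvist before Ruiz.
Among Fontaine, Kowalski and Romero, alphabetically by surname: Fontaine before Kowalski before Romero.
Full order: Espinoza, Achebe, Lindqvist, Ruiz, Fontaine, Kowalski, Romero.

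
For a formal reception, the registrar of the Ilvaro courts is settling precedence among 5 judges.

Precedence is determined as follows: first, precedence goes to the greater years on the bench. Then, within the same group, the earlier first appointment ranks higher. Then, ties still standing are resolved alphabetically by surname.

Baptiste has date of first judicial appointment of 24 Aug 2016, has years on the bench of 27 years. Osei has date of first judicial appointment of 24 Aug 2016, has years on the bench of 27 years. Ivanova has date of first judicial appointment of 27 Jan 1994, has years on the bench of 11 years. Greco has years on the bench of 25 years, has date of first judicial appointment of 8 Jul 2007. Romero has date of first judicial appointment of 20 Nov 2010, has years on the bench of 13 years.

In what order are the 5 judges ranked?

Baptiste, Osei, Greco, Romero, Ivanova

By years on the bench (higher first): Baptiste and Osei (both 27 years); then Greco (25 years); then Romero (13 years); then Ivanova (11 years).
Baptiste and Osei both have date of first judicial appointment 24 Aug 2016, so the next rule applies.
Among Baptiste and Osei, alphabetically by surname: Baptiste before Osei.
Full order: Baptiste, Osei, Greco, Romero, Ivanova.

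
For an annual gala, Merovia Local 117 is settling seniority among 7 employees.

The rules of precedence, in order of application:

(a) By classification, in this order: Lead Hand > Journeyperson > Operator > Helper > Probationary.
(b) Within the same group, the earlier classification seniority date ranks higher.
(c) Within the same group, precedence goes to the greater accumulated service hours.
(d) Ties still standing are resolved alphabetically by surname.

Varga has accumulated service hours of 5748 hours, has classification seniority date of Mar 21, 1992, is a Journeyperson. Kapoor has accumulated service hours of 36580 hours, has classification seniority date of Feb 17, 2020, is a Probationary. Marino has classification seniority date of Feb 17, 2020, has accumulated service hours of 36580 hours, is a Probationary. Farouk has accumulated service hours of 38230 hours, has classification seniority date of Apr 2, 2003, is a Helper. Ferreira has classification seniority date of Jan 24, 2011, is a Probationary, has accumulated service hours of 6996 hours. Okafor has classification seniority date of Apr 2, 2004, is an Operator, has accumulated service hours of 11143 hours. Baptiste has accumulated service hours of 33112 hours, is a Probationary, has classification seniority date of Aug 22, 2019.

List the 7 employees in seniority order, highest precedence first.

By classification: Varga (Journeyperson); then Okafor (Operator); then Farouk (Helper); then Ferreira, Baptiste, Kapoor and Marino (Probationary).
Among Ferreira, Baptiste, Kapoor and Marino, by classification seniority date (earlier first): Ferreira (Jan 24, 2011) before Baptiste (Aug 22, 2019) before Kapoor and Marino (Feb 17, 2020).
Kapoor and Marino both have accumulated service hours 36580 hours, so the next rule applies.
Among Kapoor and Marino, alphabetically by surname: Kapoor before Marino.
Full order: Varga, Okafor, Farouk, Ferreira, Baptiste, Kapoor, Marino.

Varga, Okafor, Farouk, Ferreira, Baptiste, Kapoor, Marino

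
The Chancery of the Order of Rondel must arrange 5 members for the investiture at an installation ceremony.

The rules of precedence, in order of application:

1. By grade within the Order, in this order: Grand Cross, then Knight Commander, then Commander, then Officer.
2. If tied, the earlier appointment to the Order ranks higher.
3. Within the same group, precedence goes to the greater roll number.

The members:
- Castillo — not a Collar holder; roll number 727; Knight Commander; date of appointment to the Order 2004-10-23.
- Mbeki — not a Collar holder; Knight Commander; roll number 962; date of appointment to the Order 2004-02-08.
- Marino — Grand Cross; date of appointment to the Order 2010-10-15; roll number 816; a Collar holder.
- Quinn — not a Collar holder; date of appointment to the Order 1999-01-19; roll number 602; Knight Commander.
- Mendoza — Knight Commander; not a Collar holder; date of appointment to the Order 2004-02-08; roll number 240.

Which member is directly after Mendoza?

Castillo

By grade within the Order: Marino (Grand Cross); then Quinn, Mbeki, Mendoza and Castillo (Knight Commander).
Among Quinn, Mbeki, Mendoza and Castillo, by date of appointment to the Order (earlier first): Quinn (1999-01-19) before Mbeki and Mendoza (2004-02-08) before Castillo (2004-10-23).
Among Mbeki and Mendoza, by roll number (higher first): Mbeki (962) before Mendoza (240).
Order: Marino, Quinn, Mbeki, Mendoza, Castillo.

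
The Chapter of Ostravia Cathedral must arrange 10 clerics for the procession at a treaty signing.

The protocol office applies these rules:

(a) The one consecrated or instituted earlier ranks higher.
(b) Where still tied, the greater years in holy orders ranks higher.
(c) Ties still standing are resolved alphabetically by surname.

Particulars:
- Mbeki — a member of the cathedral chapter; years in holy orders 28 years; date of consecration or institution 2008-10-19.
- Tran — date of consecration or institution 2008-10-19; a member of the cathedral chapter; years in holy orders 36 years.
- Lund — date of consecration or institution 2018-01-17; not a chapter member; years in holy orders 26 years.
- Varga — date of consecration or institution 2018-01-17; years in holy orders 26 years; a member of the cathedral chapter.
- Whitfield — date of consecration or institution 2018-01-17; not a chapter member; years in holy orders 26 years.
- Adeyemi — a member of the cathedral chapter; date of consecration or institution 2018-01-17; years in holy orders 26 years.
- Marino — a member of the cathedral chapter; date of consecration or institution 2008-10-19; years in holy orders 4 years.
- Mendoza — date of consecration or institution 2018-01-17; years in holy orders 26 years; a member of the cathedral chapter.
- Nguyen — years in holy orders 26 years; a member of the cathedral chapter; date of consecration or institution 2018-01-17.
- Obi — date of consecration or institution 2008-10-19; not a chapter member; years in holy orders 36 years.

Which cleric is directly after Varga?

Whitfield

By date of consecration or institution (earlier first): Obi, Tran, Mbeki and Marino (each 2008-10-19); then Adeyemi, Lund, Mendoza, Nguyen, Varga and Whitfield (each 2018-01-17).
Among Obi, Tran, Mbeki and Marino, by years in holy orders (higher first): Obi and Tran (36 years) before Mbeki (28 years) before Marino (4 years).
Among Obi and Tran, alphabetically by surname: Obi before Tran.
Adeyemi, Lund, Mendoza, Nguyen, Varga and Whitfield all have years in holy orders 26 years, so the next rule applies.
Among Adeyemi, Lund, Mendoza, Nguyen, Varga and Whitfield, alphabetically by surname: Adeyemi before Lund before Mendoza before Nguyen before Varga before Whitfield.
Order: Obi, Tran, Mbeki, Marino, Adeyemi, Lund, Mendoza, Nguyen, Varga, Whitfield.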